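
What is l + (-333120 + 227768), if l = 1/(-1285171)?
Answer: -135395335193/1285171 ≈ -1.0535e+5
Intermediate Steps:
l = -1/1285171 ≈ -7.7811e-7
l + (-333120 + 227768) = -1/1285171 + (-333120 + 227768) = -1/1285171 - 105352 = -135395335193/1285171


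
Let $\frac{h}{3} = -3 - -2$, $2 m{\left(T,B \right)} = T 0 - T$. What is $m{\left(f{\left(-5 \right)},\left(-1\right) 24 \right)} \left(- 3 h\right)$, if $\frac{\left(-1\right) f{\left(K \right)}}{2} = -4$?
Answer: $-36$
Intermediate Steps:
$f{\left(K \right)} = 8$ ($f{\left(K \right)} = \left(-2\right) \left(-4\right) = 8$)
$m{\left(T,B \right)} = - \frac{T}{2}$ ($m{\left(T,B \right)} = \frac{T 0 - T}{2} = \frac{0 - T}{2} = \frac{\left(-1\right) T}{2} = - \frac{T}{2}$)
$h = -3$ ($h = 3 \left(-3 - -2\right) = 3 \left(-3 + 2\right) = 3 \left(-1\right) = -3$)
$m{\left(f{\left(-5 \right)},\left(-1\right) 24 \right)} \left(- 3 h\right) = \left(- \frac{1}{2}\right) 8 \left(\left(-3\right) \left(-3\right)\right) = \left(-4\right) 9 = -36$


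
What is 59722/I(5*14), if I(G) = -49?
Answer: -59722/49 ≈ -1218.8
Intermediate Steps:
59722/I(5*14) = 59722/(-49) = 59722*(-1/49) = -59722/49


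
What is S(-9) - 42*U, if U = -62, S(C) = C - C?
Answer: 2604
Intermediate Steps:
S(C) = 0
S(-9) - 42*U = 0 - 42*(-62) = 0 + 2604 = 2604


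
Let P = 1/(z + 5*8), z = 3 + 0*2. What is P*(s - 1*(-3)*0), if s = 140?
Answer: 140/43 ≈ 3.2558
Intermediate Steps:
z = 3 (z = 3 + 0 = 3)
P = 1/43 (P = 1/(3 + 5*8) = 1/(3 + 40) = 1/43 ≈ 0.023256)
P*(s - 1*(-3)*0) = (140 - 1*(-3)*0)/43 = (140 + 3*0)/43 = (140 + 0)/43 = (1/43)*140 = 140/43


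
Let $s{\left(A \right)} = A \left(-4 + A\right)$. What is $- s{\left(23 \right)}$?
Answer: $-437$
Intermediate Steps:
$- s{\left(23 \right)} = - 23 \left(-4 + 23\right) = - 23 \cdot 19 = \left(-1\right) 437 = -437$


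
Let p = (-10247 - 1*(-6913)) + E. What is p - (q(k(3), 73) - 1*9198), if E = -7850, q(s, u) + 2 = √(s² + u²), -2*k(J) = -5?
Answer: -1984 - √21341/2 ≈ -2057.0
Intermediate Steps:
k(J) = 5/2 (k(J) = -½*(-5) = 5/2)
q(s, u) = -2 + √(s² + u²)
p = -11184 (p = (-10247 - 1*(-6913)) - 7850 = (-10247 + 6913) - 7850 = -3334 - 7850 = -11184)
p - (q(k(3), 73) - 1*9198) = -11184 - ((-2 + √((5/2)² + 73²)) - 1*9198) = -11184 - ((-2 + √(25/4 + 5329)) - 9198) = -11184 - ((-2 + √(21341/4)) - 9198) = -11184 - ((-2 + √21341/2) - 9198) = -11184 - (-9200 + √21341/2) = -11184 + (9200 - √21341/2) = -1984 - √21341/2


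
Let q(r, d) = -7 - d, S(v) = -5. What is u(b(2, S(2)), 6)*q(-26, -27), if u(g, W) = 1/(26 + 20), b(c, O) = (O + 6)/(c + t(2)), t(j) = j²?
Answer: 10/23 ≈ 0.43478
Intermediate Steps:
b(c, O) = (6 + O)/(4 + c) (b(c, O) = (O + 6)/(c + 2²) = (6 + O)/(c + 4) = (6 + O)/(4 + c))
u(g, W) = 1/46
u(b(2, S(2)), 6)*q(-26, -27) = (-7 - 1*(-27))/46 = (-7 + 27)/46 = (1/46)*20 = 10/23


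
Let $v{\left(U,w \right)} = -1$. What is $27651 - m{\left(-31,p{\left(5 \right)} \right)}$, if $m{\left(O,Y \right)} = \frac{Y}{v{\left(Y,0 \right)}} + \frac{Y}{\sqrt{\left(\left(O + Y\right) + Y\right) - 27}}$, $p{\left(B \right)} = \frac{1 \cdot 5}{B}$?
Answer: $27652 + \frac{i \sqrt{14}}{28} \approx 27652.0 + 0.13363 i$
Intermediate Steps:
$p{\left(B \right)} = \frac{5}{B}$
$m{\left(O,Y \right)} = - Y + \frac{Y}{\sqrt{-27 + O + 2 Y}}$ ($m{\left(O,Y \right)} = \frac{Y}{-1} + \frac{Y}{\sqrt{\left(\left(O + Y\right) + Y\right) - 27}} = Y \left(-1\right) + \frac{Y}{\sqrt{\left(O + 2 Y\right) - 27}} = - Y + \frac{Y}{\sqrt{-27 + O + 2 Y}}$)
$27651 - m{\left(-31,p{\left(5 \right)} \right)} = 27651 - \left(- \frac{5}{5} + \frac{5 \cdot \frac{1}{5}}{\sqrt{-27 - 31 + 2 \cdot \frac{5}{5}}}\right) = 27651 - \left(- \frac{5}{5} + \frac{5 \cdot \frac{1}{5}}{\sqrt{-27 - 31 + 2 \cdot 5 \cdot \frac{1}{5}}}\right) = 27651 - \left(\left(-1\right) 1 + 1 \frac{1}{\sqrt{-27 - 31 + 2 \cdot 1}}\right) = 27651 - \left(-1 + 1 \frac{1}{\sqrt{-27 - 31 + 2}}\right) = 27651 - \left(-1 + 1 \frac{1}{\sqrt{-56}}\right) = 27651 - \left(-1 + 1 \left(- \frac{i \sqrt{14}}{28}\right)\right) = 27651 - \left(-1 - \frac{i \sqrt{14}}{28}\right) = 27651 + \left(1 + \frac{i \sqrt{14}}{28}\right) = 27652 + \frac{i \sqrt{14}}{28}$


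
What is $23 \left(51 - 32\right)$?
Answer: $437$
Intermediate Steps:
$23 \left(51 - 32\right) = 23 \cdot 19 = 437$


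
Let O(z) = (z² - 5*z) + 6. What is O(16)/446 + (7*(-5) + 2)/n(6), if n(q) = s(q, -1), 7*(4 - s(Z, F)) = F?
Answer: -48874/6467 ≈ -7.5574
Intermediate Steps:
s(Z, F) = 4 - F/7
n(q) = 29/7 (n(q) = 4 - ⅐*(-1) = 4 + ⅐ = 29/7)
O(z) = 6 + z² - 5*z
O(16)/446 + (7*(-5) + 2)/n(6) = (6 + 16² - 5*16)/446 + (7*(-5) + 2)/(29/7) = (6 + 256 - 80)*(1/446) + (-35 + 2)*(7/29) = 182*(1/446) - 33*7/29 = 91/223 - 231/29 = -48874/6467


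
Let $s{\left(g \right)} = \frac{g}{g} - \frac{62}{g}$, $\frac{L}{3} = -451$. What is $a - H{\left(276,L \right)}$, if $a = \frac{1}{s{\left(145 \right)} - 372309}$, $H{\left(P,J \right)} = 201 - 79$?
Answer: $- \frac{6586136229}{53984722} \approx -122.0$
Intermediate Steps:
$L = -1353$ ($L = 3 \left(-451\right) = -1353$)
$s{\left(g \right)} = 1 - \frac{62}{g}$
$H{\left(P,J \right)} = 122$ ($H{\left(P,J \right)} = 201 - 79 = 122$)
$a = - \frac{145}{53984722}$ ($a = \frac{1}{\frac{-62 + 145}{145} - 372309} = \frac{1}{\frac{1}{145} \cdot 83 - 372309} = \frac{1}{\frac{83}{145} - 372309} = \frac{1}{- \frac{53984722}{145}} = - \frac{145}{53984722} \approx -2.6859 \cdot 10^{-6}$)
$a - H{\left(276,L \right)} = - \frac{145}{53984722} - 122 = - \frac{6586136229}{53984722}$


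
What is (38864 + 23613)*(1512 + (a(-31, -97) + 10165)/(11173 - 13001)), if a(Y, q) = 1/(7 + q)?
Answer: 15484261631507/164520 ≈ 9.4118e+7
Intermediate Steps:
(38864 + 23613)*(1512 + (a(-31, -97) + 10165)/(11173 - 13001)) = (38864 + 23613)*(1512 + (1/(7 - 97) + 10165)/(11173 - 13001)) = 62477*(1512 + (1/(-90) + 10165)/(-1828)) = 62477*(1512 + (-1/90 + 10165)*(-1/1828)) = 62477*(1512 + (914849/90)*(-1/1828)) = 62477*(1512 - 914849/164520) = 62477*(247839391/164520) = 15484261631507/164520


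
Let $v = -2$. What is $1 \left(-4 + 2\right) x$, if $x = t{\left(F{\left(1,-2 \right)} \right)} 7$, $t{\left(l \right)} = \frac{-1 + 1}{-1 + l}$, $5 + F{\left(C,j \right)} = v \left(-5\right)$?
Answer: $0$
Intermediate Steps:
$F{\left(C,j \right)} = 5$ ($F{\left(C,j \right)} = -5 - -10 = -5 + 10 = 5$)
$t{\left(l \right)} = 0$ ($t{\left(l \right)} = \frac{0}{-1 + l} = 0$)
$x = 0$ ($x = 0 \cdot 7 = 0$)
$1 \left(-4 + 2\right) x = 1 \left(-4 + 2\right) 0 = 1 \left(-2\right) 0 = \left(-2\right) 0 = 0$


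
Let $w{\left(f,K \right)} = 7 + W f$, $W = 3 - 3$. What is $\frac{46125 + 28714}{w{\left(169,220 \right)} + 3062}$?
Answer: $\frac{74839}{3069} \approx 24.385$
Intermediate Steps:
$W = 0$ ($W = 3 - 3 = 0$)
$w{\left(f,K \right)} = 7$ ($w{\left(f,K \right)} = 7 + 0 f = 7 + 0 = 7$)
$\frac{46125 + 28714}{w{\left(169,220 \right)} + 3062} = \frac{46125 + 28714}{7 + 3062} = \frac{74839}{3069}$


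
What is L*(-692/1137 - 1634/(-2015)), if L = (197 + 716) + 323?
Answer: 190952936/763685 ≈ 250.04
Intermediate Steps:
L = 1236 (L = 913 + 323 = 1236)
L*(-692/1137 - 1634/(-2015)) = 1236*(-692/1137 - 1634/(-2015)) = 1236*(-692*1/1137 - 1634*(-1/2015)) = 1236*(-692/1137 + 1634/2015) = 1236*(463478/2291055) = 190952936/763685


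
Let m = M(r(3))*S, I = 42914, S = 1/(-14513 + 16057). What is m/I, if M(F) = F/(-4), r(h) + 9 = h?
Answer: 3/132518432 ≈ 2.2638e-8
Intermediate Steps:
r(h) = -9 + h
S = 1/1544 ≈ 0.00064767
M(F) = -F/4 (M(F) = F*(-1/4) = -F/4)
m = 3/3088 (m = -(-9 + 3)/4*(1/1544) = -1/4*(-6)*(1/1544) = (3/2)*(1/1544) = 3/3088 ≈ 0.00097150)
m/I = (3/3088)/42914 = (3/3088)*(1/42914) = 3/132518432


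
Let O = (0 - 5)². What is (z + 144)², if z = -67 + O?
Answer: 10404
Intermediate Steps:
O = 25 (O = (-5)² = 25)
z = -42 (z = -67 + 25 = -42)
(z + 144)² = (-42 + 144)² = 102² = 10404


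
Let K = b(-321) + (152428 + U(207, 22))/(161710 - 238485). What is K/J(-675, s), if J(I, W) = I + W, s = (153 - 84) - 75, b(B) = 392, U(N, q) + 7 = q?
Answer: -9981119/17427925 ≈ -0.57271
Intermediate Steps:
U(N, q) = -7 + q
s = -6 (s = 69 - 75 = -6)
K = 29943357/76775 (K = 392 + (152428 + (-7 + 22))/(161710 - 238485) = 392 + (152428 + 15)/(-76775) = 392 + 152443*(-1/76775) = 392 - 152443/76775 = 29943357/76775 ≈ 390.01)
K/J(-675, s) = 29943357/(76775*(-675 - 6)) = (29943357/76775)/(-681) = (29943357/76775)*(-1/681) = -9981119/17427925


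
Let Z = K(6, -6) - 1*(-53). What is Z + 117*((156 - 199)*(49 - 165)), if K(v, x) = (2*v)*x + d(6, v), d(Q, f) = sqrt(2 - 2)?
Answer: 583577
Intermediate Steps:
d(Q, f) = 0 (d(Q, f) = sqrt(0) = 0)
K(v, x) = 2*v*x (K(v, x) = (2*v)*x + 0 = 2*v*x + 0 = 2*v*x)
Z = -19 (Z = 2*6*(-6) - 1*(-53) = -72 + 53 = -19)
Z + 117*((156 - 199)*(49 - 165)) = -19 + 117*((156 - 199)*(49 - 165)) = -19 + 117*(-43*(-116)) = -19 + 117*4988 = -19 + 583596 = 583577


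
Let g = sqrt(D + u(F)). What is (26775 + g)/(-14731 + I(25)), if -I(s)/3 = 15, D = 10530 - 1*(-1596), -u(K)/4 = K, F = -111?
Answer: -26775/14776 - sqrt(12570)/14776 ≈ -1.8196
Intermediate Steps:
u(K) = -4*K
D = 12126 (D = 10530 + 1596 = 12126)
g = sqrt(12570) (g = sqrt(12126 - 4*(-111)) = sqrt(12126 + 444) = sqrt(12570) ≈ 112.12)
I(s) = -45 (I(s) = -3*15 = -45)
(26775 + g)/(-14731 + I(25)) = (26775 + sqrt(12570))/(-14731 - 45) = (26775 + sqrt(12570))/(-14776) = (26775 + sqrt(12570))*(-1/14776) = -26775/14776 - sqrt(12570)/14776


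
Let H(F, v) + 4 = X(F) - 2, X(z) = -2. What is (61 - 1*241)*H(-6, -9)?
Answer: 1440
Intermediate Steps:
H(F, v) = -8 (H(F, v) = -4 + (-2 - 2) = -4 - 4 = -8)
(61 - 1*241)*H(-6, -9) = (61 - 1*241)*(-8) = (61 - 241)*(-8) = -180*(-8) = 1440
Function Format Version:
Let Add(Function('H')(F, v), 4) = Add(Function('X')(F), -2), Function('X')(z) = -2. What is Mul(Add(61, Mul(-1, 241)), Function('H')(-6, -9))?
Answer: 1440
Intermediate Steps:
Function('H')(F, v) = -8 (Function('H')(F, v) = Add(-4, Add(-2, -2)) = Add(-4, -4) = -8)
Mul(Add(61, Mul(-1, 241)), Function('H')(-6, -9)) = Mul(Add(61, Mul(-1, 241)), -8) = Mul(Add(61, -241), -8) = Mul(-180, -8) = 1440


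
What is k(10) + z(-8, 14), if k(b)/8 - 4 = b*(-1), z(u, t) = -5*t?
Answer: -118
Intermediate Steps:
k(b) = 32 - 8*b (k(b) = 32 + 8*(b*(-1)) = 32 + 8*(-b) = 32 - 8*b)
k(10) + z(-8, 14) = (32 - 8*10) - 5*14 = (32 - 80) - 70 = -48 - 70 = -118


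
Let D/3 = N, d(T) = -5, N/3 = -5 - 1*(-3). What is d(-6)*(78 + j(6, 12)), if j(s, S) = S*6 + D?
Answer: -660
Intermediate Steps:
N = -6 (N = 3*(-5 - 1*(-3)) = 3*(-5 + 3) = 3*(-2) = -6)
D = -18 (D = 3*(-6) = -18)
j(s, S) = -18 + 6*S (j(s, S) = S*6 - 18 = 6*S - 18 = -18 + 6*S)
d(-6)*(78 + j(6, 12)) = -5*(78 + (-18 + 6*12)) = -5*(78 + (-18 + 72)) = -5*(78 + 54) = -5*132 = -660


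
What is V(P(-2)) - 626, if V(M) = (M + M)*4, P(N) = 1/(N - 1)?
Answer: -1886/3 ≈ -628.67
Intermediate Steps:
P(N) = 1/(-1 + N)
V(M) = 8*M (V(M) = (2*M)*4 = 8*M)
V(P(-2)) - 626 = 8/(-1 - 2) - 626 = 8/(-3) - 626 = 8*(-1/3) - 626 = -8/3 - 626 = -1886/3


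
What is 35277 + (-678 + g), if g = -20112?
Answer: 14487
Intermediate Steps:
35277 + (-678 + g) = 35277 + (-678 - 20112) = 35277 - 20790 = 14487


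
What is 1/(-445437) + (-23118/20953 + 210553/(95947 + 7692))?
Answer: 897905549062292/967287811776579 ≈ 0.92827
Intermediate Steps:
1/(-445437) + (-23118/20953 + 210553/(95947 + 7692)) = -1/445437 + (-23118*1/20953 + 210553/103639) = -1/445437 + (-23118/20953 + 210553*(1/103639)) = -1/445437 + (-23118/20953 + 210553/103639) = -1/445437 + 2015790607/2171547967 = 897905549062292/967287811776579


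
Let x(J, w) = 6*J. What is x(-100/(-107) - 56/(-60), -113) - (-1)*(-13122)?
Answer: -7014274/535 ≈ -13111.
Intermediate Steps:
x(-100/(-107) - 56/(-60), -113) - (-1)*(-13122) = 6*(-100/(-107) - 56/(-60)) - (-1)*(-13122) = 6*(-100*(-1/107) - 56*(-1/60)) - 1*13122 = 6*(100/107 + 14/15) - 13122 = 6*(2998/1605) - 13122 = 5996/535 - 13122 = -7014274/535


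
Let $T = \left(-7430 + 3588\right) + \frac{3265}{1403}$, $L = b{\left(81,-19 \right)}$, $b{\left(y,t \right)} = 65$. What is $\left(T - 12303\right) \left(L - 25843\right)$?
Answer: $\frac{583824526260}{1403} \approx 4.1613 \cdot 10^{8}$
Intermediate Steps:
$L = 65$
$T = - \frac{5387061}{1403}$ ($T = -3842 + 3265 \cdot \frac{1}{1403} = -3842 + \frac{3265}{1403} = - \frac{5387061}{1403} \approx -3839.7$)
$\left(T - 12303\right) \left(L - 25843\right) = \left(- \frac{5387061}{1403} - 12303\right) \left(65 - 25843\right) = \left(- \frac{22648170}{1403}\right) \left(-25778\right) = \frac{583824526260}{1403}$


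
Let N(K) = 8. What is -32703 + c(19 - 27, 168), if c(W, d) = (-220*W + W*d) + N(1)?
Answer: -32279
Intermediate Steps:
c(W, d) = 8 - 220*W + W*d (c(W, d) = (-220*W + W*d) + 8 = 8 - 220*W + W*d)
-32703 + c(19 - 27, 168) = -32703 + (8 - 220*(19 - 27) + (19 - 27)*168) = -32703 + (8 - 220*(-8) - 8*168) = -32703 + (8 + 1760 - 1344) = -32703 + 424 = -32279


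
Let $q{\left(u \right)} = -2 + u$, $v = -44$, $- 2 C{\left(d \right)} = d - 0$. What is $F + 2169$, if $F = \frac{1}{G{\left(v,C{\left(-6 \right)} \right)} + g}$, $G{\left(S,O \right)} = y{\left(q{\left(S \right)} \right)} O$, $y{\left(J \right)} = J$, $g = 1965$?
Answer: $\frac{3962764}{1827} \approx 2169.0$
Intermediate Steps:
$C{\left(d \right)} = - \frac{d}{2}$ ($C{\left(d \right)} = - \frac{d - 0}{2} = - \frac{d + 0}{2} = - \frac{d}{2}$)
$G{\left(S,O \right)} = O \left(-2 + S\right)$ ($G{\left(S,O \right)} = \left(-2 + S\right) O = O \left(-2 + S\right)$)
$F = \frac{1}{1827}$ ($F = \frac{1}{\left(- \frac{1}{2}\right) \left(-6\right) \left(-2 - 44\right) + 1965} = \frac{1}{3 \left(-46\right) + 1965} = \frac{1}{-138 + 1965} = \frac{1}{1827} \approx 0.00054735$)
$F + 2169 = \frac{1}{1827} + 2169 = \frac{3962764}{1827}$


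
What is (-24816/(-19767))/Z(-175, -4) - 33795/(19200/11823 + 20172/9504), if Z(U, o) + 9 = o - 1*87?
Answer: -1579615922319748/175111974475 ≈ -9020.6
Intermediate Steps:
Z(U, o) = -96 + o (Z(U, o) = -9 + (o - 1*87) = -9 + (o - 87) = -9 + (-87 + o) = -96 + o)
(-24816/(-19767))/Z(-175, -4) - 33795/(19200/11823 + 20172/9504) = (-24816/(-19767))/(-96 - 4) - 33795/(19200/11823 + 20172/9504) = -24816*(-1/19767)/(-100) - 33795/(19200*(1/11823) + 20172*(1/9504)) = (752/599)*(-1/100) - 33795/(6400/3941 + 1681/792) = -188/14975 - 33795/11693621/3121272 = -188/14975 - 33795*3121272/11693621 = -188/14975 - 105483387240/11693621 = -1579615922319748/175111974475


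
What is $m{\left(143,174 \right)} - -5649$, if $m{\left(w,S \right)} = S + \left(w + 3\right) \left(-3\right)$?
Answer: $5385$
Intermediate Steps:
$m{\left(w,S \right)} = -9 + S - 3 w$ ($m{\left(w,S \right)} = S + \left(3 + w\right) \left(-3\right) = S - \left(9 + 3 w\right) = -9 + S - 3 w$)
$m{\left(143,174 \right)} - -5649 = \left(-9 + 174 - 429\right) - -5649 = \left(-9 + 174 - 429\right) + 5649 = -264 + 5649 = 5385$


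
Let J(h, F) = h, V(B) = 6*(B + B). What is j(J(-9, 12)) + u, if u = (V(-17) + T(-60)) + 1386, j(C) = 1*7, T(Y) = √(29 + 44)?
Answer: 1189 + √73 ≈ 1197.5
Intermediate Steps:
V(B) = 12*B (V(B) = 6*(2*B) = 12*B)
T(Y) = √73
j(C) = 7
u = 1182 + √73 (u = (12*(-17) + √73) + 1386 = (-204 + √73) + 1386 = 1182 + √73 ≈ 1190.5)
j(J(-9, 12)) + u = 7 + (1182 + √73) = 1189 + √73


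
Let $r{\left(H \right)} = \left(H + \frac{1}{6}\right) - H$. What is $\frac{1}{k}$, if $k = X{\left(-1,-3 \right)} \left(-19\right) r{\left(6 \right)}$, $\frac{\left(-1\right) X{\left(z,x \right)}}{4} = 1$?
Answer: $\frac{3}{38} \approx 0.078947$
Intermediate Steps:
$X{\left(z,x \right)} = -4$ ($X{\left(z,x \right)} = \left(-4\right) 1 = -4$)
$r{\left(H \right)} = \frac{1}{6}$ ($r{\left(H \right)} = \left(H + \frac{1}{6}\right) - H = \left(\frac{1}{6} + H\right) - H = \frac{1}{6}$)
$k = \frac{38}{3}$ ($k = \left(-4\right) \left(-19\right) \frac{1}{6} = 76 \cdot \frac{1}{6} = \frac{38}{3} \approx 12.667$)
$\frac{1}{k} = \frac{1}{\frac{38}{3}} = \frac{3}{38}$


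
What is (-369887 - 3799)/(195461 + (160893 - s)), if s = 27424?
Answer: -186843/164465 ≈ -1.1361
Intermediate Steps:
(-369887 - 3799)/(195461 + (160893 - s)) = (-369887 - 3799)/(195461 + (160893 - 1*27424)) = -373686/(195461 + (160893 - 27424)) = -373686/(195461 + 133469) = -373686/328930 = -373686*1/328930 = -186843/164465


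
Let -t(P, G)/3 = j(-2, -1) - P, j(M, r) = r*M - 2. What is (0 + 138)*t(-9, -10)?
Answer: -3726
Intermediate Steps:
j(M, r) = -2 + M*r (j(M, r) = M*r - 2 = -2 + M*r)
t(P, G) = 3*P (t(P, G) = -3*((-2 - 2*(-1)) - P) = -3*((-2 + 2) - P) = -3*(0 - P) = -(-3)*P = 3*P)
(0 + 138)*t(-9, -10) = (0 + 138)*(3*(-9)) = 138*(-27) = -3726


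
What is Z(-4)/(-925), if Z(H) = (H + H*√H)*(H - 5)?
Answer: -36/925 - 72*I/925 ≈ -0.038919 - 0.077838*I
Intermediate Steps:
Z(H) = (-5 + H)*(H + H^(3/2)) (Z(H) = (H + H^(3/2))*(-5 + H) = (-5 + H)*(H + H^(3/2)))
Z(-4)/(-925) = ((-4)² + (-4)^(5/2) - 5*(-4) - (-40)*I)/(-925) = -(16 + 32*I + 20 - (-40)*I)/925 = -(16 + 32*I + 20 + 40*I)/925 = -(36 + 72*I)/925 = -36/925 - 72*I/925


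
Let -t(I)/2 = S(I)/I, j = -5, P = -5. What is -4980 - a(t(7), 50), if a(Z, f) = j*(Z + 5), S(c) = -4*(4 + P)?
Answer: -34725/7 ≈ -4960.7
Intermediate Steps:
S(c) = 4 (S(c) = -4*(4 - 5) = -4*(-1) = 4)
t(I) = -8/I
a(Z, f) = -25 - 5*Z (a(Z, f) = -5*(Z + 5) = -5*(5 + Z) = -25 - 5*Z)
-4980 - a(t(7), 50) = -4980 - (-25 - (-40)/7) = -4980 - (-25 - 5*(-8/7)) = -4980 - (-25 + 40/7) = -4980 - 1*(-135/7) = -4980 + 135/7 = -34725/7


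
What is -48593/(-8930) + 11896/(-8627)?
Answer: 312980531/77039110 ≈ 4.0626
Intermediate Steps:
-48593/(-8930) + 11896/(-8627) = -48593*(-1/8930) + 11896*(-1/8627) = 48593/8930 - 11896/8627 = 312980531/77039110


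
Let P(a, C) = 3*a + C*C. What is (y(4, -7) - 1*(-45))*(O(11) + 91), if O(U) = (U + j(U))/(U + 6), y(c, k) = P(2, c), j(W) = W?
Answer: 105123/17 ≈ 6183.7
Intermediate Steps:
P(a, C) = C² + 3*a (P(a, C) = 3*a + C² = C² + 3*a)
y(c, k) = 6 + c² (y(c, k) = c² + 3*2 = c² + 6 = 6 + c²)
O(U) = 2*U/(6 + U) (O(U) = (U + U)/(U + 6) = (2*U)/(6 + U) = 2*U/(6 + U))
(y(4, -7) - 1*(-45))*(O(11) + 91) = ((6 + 4²) - 1*(-45))*(2*11/(6 + 11) + 91) = ((6 + 16) + 45)*(2*11/17 + 91) = (22 + 45)*(2*11*(1/17) + 91) = 67*(22/17 + 91) = 67*(1569/17) = 105123/17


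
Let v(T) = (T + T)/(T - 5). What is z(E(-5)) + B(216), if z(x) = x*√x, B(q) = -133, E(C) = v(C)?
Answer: -132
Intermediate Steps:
v(T) = 2*T/(-5 + T) (v(T) = (2*T)/(-5 + T) = 2*T/(-5 + T))
E(C) = 2*C/(-5 + C)
z(x) = x^(3/2)
z(E(-5)) + B(216) = (2*(-5)/(-5 - 5))^(3/2) - 133 = (2*(-5)/(-10))^(3/2) - 133 = (2*(-5)*(-⅒))^(3/2) - 133 = 1^(3/2) - 133 = 1 - 133 = -132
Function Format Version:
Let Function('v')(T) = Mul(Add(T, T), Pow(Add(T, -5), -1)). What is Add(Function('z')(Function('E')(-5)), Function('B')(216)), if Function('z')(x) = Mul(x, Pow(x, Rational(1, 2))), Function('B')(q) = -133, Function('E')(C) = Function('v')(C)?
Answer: -132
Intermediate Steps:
Function('v')(T) = Mul(2, T, Pow(Add(-5, T), -1)) (Function('v')(T) = Mul(Mul(2, T), Pow(Add(-5, T), -1)) = Mul(2, T, Pow(Add(-5, T), -1)))
Function('E')(C) = Mul(2, C, Pow(Add(-5, C), -1))
Function('z')(x) = Pow(x, Rational(3, 2))
Add(Function('z')(Function('E')(-5)), Function('B')(216)) = Add(Pow(Mul(2, -5, Pow(Add(-5, -5), -1)), Rational(3, 2)), -133) = Add(Pow(Mul(2, -5, Pow(-10, -1)), Rational(3, 2)), -133) = Add(Pow(Mul(2, -5, Rational(-1, 10)), Rational(3, 2)), -133) = Add(Pow(1, Rational(3, 2)), -133) = Add(1, -133) = -132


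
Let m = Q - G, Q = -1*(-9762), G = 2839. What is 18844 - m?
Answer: 11921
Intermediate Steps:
Q = 9762
m = 6923 (m = 9762 - 1*2839 = 9762 - 2839 = 6923)
18844 - m = 18844 - 1*6923 = 18844 - 6923 = 11921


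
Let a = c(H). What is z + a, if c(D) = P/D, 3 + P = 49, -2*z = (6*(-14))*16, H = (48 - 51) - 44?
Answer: 31538/47 ≈ 671.02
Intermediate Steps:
H = -47 (H = -3 - 44 = -47)
z = 672 (z = -6*(-14)*16/2 = -(-42)*16 = -½*(-1344) = 672)
P = 46 (P = -3 + 49 = 46)
c(D) = 46/D
a = -46/47 (a = 46/(-47) = 46*(-1/47) = -46/47 ≈ -0.97872)
z + a = 672 - 46/47 = 31538/47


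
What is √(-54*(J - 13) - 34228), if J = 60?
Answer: I*√36766 ≈ 191.74*I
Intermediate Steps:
√(-54*(J - 13) - 34228) = √(-54*(60 - 13) - 34228) = √(-54*47 - 34228) = √(-2538 - 34228) = √(-36766) = I*√36766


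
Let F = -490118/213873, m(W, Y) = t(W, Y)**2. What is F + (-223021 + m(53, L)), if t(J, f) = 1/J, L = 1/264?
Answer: -133985536992986/600769257 ≈ -2.2302e+5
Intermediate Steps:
L = 1/264 ≈ 0.0037879
m(W, Y) = W**(-2) (m(W, Y) = (1/W)**2 = W**(-2))
F = -490118/213873 (F = -490118*1/213873 = -490118/213873 ≈ -2.2916)
F + (-223021 + m(53, L)) = -490118/213873 + (-223021 + 53**(-2)) = -490118/213873 + (-223021 + 1/2809) = -490118/213873 - 626465988/2809 = -133985536992986/600769257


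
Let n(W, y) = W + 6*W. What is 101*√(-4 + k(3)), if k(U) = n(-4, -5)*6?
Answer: 202*I*√43 ≈ 1324.6*I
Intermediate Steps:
n(W, y) = 7*W
k(U) = -168 (k(U) = (7*(-4))*6 = -28*6 = -168)
101*√(-4 + k(3)) = 101*√(-4 - 168) = 101*√(-172) = 101*(2*I*√43) = 202*I*√43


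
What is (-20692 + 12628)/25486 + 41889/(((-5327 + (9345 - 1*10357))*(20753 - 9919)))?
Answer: -92479450253/291715839806 ≈ -0.31702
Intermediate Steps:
(-20692 + 12628)/25486 + 41889/(((-5327 + (9345 - 1*10357))*(20753 - 9919))) = -8064*1/25486 + 41889/(((-5327 + (9345 - 10357))*10834)) = -4032/12743 + 41889/(((-5327 - 1012)*10834)) = -4032/12743 + 41889/((-6339*10834)) = -4032/12743 + 41889/(-68676726) = -4032/12743 + 41889*(-1/68676726) = -4032/12743 - 13963/22892242 = -92479450253/291715839806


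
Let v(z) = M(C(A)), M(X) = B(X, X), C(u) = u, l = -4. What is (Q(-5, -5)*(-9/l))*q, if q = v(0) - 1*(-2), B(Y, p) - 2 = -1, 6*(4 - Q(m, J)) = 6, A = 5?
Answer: 81/4 ≈ 20.250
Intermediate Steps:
Q(m, J) = 3 (Q(m, J) = 4 - ⅙*6 = 4 - 1 = 3)
B(Y, p) = 1 (B(Y, p) = 2 - 1 = 1)
M(X) = 1
v(z) = 1
q = 3 (q = 1 - 1*(-2) = 1 + 2 = 3)
(Q(-5, -5)*(-9/l))*q = (3*(-9/(-4)))*3 = (3*(-9*(-¼)))*3 = (3*(9/4))*3 = (27/4)*3 = 81/4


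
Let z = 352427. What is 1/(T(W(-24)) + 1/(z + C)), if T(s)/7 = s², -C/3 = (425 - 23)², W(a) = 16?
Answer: 132385/237233919 ≈ 0.00055804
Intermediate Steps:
C = -484812 (C = -3*(425 - 23)² = -3*402² = -3*161604 = -484812)
T(s) = 7*s²
1/(T(W(-24)) + 1/(z + C)) = 1/(7*16² + 1/(352427 - 484812)) = 1/(7*256 + 1/(-132385)) = 1/(1792 - 1/132385) = 1/(237233919/132385) = 132385/237233919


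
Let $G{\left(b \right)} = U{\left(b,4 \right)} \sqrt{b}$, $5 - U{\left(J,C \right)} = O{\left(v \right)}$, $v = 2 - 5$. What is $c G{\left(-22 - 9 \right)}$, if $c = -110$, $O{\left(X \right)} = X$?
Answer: $- 880 i \sqrt{31} \approx - 4899.6 i$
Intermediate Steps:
$v = -3$ ($v = 2 - 5 = -3$)
$U{\left(J,C \right)} = 8$ ($U{\left(J,C \right)} = 5 - -3 = 5 + 3 = 8$)
$G{\left(b \right)} = 8 \sqrt{b}$
$c G{\left(-22 - 9 \right)} = - 110 \cdot 8 \sqrt{-22 - 9} = - 110 \cdot 8 \sqrt{-31} = - 110 \cdot 8 i \sqrt{31} = - 880 i \sqrt{31}$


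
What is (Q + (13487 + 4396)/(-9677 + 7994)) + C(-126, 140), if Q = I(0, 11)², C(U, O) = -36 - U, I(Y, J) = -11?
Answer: 37470/187 ≈ 200.37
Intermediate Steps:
Q = 121 (Q = (-11)² = 121)
(Q + (13487 + 4396)/(-9677 + 7994)) + C(-126, 140) = (121 + (13487 + 4396)/(-9677 + 7994)) + (-36 - 1*(-126)) = (121 + 17883/(-1683)) + (-36 + 126) = (121 + 17883*(-1/1683)) + 90 = (121 - 1987/187) + 90 = 20640/187 + 90 = 37470/187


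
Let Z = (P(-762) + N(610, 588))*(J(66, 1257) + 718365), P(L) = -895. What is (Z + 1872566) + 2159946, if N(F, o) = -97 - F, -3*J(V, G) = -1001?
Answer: -1147322752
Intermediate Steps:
J(V, G) = 1001/3 (J(V, G) = -1/3*(-1001) = 1001/3)
Z = -1151355264 (Z = (-895 + (-97 - 1*610))*(1001/3 + 718365) = (-895 + (-97 - 610))*(2156096/3) = (-895 - 707)*(2156096/3) = -1602*2156096/3 = -1151355264)
(Z + 1872566) + 2159946 = (-1151355264 + 1872566) + 2159946 = -1149482698 + 2159946 = -1147322752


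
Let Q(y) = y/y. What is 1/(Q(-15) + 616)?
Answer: 1/617 ≈ 0.0016207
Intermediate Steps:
Q(y) = 1
1/(Q(-15) + 616) = 1/(1 + 616) = 1/617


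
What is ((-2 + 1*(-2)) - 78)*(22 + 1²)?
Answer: -1886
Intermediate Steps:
((-2 + 1*(-2)) - 78)*(22 + 1²) = ((-2 - 2) - 78)*(22 + 1) = (-4 - 78)*23 = -82*23 = -1886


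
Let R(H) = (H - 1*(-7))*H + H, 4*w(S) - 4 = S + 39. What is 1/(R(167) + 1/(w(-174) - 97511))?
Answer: 390175/11402864371 ≈ 3.4217e-5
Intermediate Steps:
w(S) = 43/4 + S/4 (w(S) = 1 + (S + 39)/4 = 1 + (39 + S)/4 = 1 + (39/4 + S/4) = 43/4 + S/4)
R(H) = H + H*(7 + H) (R(H) = (H + 7)*H + H = (7 + H)*H + H = H*(7 + H) + H = H + H*(7 + H))
1/(R(167) + 1/(w(-174) - 97511)) = 1/(167*(8 + 167) + 1/((43/4 + (1/4)*(-174)) - 97511)) = 1/(167*175 + 1/((43/4 - 87/2) - 97511)) = 1/(29225 + 1/(-131/4 - 97511)) = 1/(29225 + 1/(-390175/4)) = 1/(29225 - 4/390175) = 1/(11402864371/390175) = 390175/11402864371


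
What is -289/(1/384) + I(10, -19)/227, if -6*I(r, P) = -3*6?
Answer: -25191549/227 ≈ -1.1098e+5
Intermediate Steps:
I(r, P) = 3 (I(r, P) = -(-1)*6/2 = -⅙*(-18) = 3)
-289/(1/384) + I(10, -19)/227 = -289/(1/384) + 3/227 = -289/1/384 + 3*(1/227) = -289*384 + 3/227 = -110976 + 3/227 = -25191549/227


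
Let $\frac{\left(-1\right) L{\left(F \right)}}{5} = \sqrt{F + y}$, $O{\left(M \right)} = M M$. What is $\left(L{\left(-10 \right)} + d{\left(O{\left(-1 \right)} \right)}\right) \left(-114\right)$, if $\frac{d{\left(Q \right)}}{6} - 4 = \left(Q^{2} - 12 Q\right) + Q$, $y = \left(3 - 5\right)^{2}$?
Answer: $4104 + 570 i \sqrt{6} \approx 4104.0 + 1396.2 i$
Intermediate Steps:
$O{\left(M \right)} = M^{2}$
$y = 4$ ($y = \left(-2\right)^{2} = 4$)
$d{\left(Q \right)} = 24 - 66 Q + 6 Q^{2}$ ($d{\left(Q \right)} = 24 + 6 \left(\left(Q^{2} - 12 Q\right) + Q\right) = 24 + 6 \left(Q^{2} - 11 Q\right) = 24 + \left(- 66 Q + 6 Q^{2}\right) = 24 - 66 Q + 6 Q^{2}$)
$L{\left(F \right)} = - 5 \sqrt{4 + F}$ ($L{\left(F \right)} = - 5 \sqrt{F + 4} = - 5 \sqrt{4 + F}$)
$\left(L{\left(-10 \right)} + d{\left(O{\left(-1 \right)} \right)}\right) \left(-114\right) = \left(- 5 \sqrt{4 - 10} + \left(24 - 66 \left(-1\right)^{2} + 6 \left(\left(-1\right)^{2}\right)^{2}\right)\right) \left(-114\right) = \left(- 5 \sqrt{-6} + \left(24 - 66 + 6 \cdot 1^{2}\right)\right) \left(-114\right) = \left(- 5 i \sqrt{6} + \left(24 - 66 + 6 \cdot 1\right)\right) \left(-114\right) = \left(- 5 i \sqrt{6} + \left(24 - 66 + 6\right)\right) \left(-114\right) = \left(- 5 i \sqrt{6} - 36\right) \left(-114\right) = \left(-36 - 5 i \sqrt{6}\right) \left(-114\right) = 4104 + 570 i \sqrt{6}$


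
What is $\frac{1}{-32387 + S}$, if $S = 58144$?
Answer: $\frac{1}{25757} \approx 3.8824 \cdot 10^{-5}$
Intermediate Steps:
$\frac{1}{-32387 + S} = \frac{1}{-32387 + 58144} = \frac{1}{25757}$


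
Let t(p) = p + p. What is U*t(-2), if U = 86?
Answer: -344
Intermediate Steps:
t(p) = 2*p
U*t(-2) = 86*(2*(-2)) = 86*(-4) = -344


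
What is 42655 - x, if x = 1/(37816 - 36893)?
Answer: 39370564/923 ≈ 42655.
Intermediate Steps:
x = 1/923 ≈ 0.0010834
42655 - x = 42655 - 1*1/923 = 42655 - 1/923 = 39370564/923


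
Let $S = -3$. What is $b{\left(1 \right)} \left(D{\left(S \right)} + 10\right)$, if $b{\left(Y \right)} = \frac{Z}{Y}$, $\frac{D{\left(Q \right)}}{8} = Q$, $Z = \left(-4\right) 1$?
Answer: $56$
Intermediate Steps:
$Z = -4$
$D{\left(Q \right)} = 8 Q$
$b{\left(Y \right)} = - \frac{4}{Y}$
$b{\left(1 \right)} \left(D{\left(S \right)} + 10\right) = - \frac{4}{1} \left(8 \left(-3\right) + 10\right) = \left(-4\right) 1 \left(-24 + 10\right) = \left(-4\right) \left(-14\right) = 56$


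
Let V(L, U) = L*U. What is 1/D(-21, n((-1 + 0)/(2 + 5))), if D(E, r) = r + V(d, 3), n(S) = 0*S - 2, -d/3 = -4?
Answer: 1/34 ≈ 0.029412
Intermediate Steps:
d = 12 (d = -3*(-4) = 12)
n(S) = -2 (n(S) = 0 - 2 = -2)
D(E, r) = 36 + r (D(E, r) = r + 12*3 = r + 36 = 36 + r)
1/D(-21, n((-1 + 0)/(2 + 5))) = 1/(36 - 2) = 1/34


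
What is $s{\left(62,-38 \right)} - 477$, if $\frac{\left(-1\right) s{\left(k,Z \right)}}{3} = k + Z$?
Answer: $-549$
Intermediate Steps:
$s{\left(k,Z \right)} = - 3 Z - 3 k$ ($s{\left(k,Z \right)} = - 3 \left(k + Z\right) = - 3 \left(Z + k\right) = - 3 Z - 3 k$)
$s{\left(62,-38 \right)} - 477 = \left(\left(-3\right) \left(-38\right) - 186\right) - 477 = \left(114 - 186\right) - 477 = -72 - 477 = -549$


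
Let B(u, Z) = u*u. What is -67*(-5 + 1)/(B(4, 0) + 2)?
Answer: 134/9 ≈ 14.889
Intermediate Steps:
B(u, Z) = u**2
-67*(-5 + 1)/(B(4, 0) + 2) = -67*(-5 + 1)/(4**2 + 2) = -(-268)/(16 + 2) = -(-268)/18 = -67*(-2/9) = 134/9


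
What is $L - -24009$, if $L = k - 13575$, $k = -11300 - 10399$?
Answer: $-11265$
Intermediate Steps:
$k = -21699$ ($k = -11300 - 10399 = -21699$)
$L = -35274$ ($L = -21699 - 13575 = -35274$)
$L - -24009 = -35274 - -24009 = -35274 + 24009 = -11265$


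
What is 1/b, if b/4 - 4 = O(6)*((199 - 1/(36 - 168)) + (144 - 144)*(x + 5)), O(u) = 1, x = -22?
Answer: 33/26797 ≈ 0.0012315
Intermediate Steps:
b = 26797/33 (b = 16 + 4*(1*((199 - 1/(36 - 168)) + (144 - 144)*(-22 + 5))) = 16 + 4*(1*((199 - 1/(-132)) + 0*(-17))) = 16 + 4*(1*((199 - 1*(-1/132)) + 0)) = 16 + 4*(1*((199 + 1/132) + 0)) = 16 + 4*(1*(26269/132 + 0)) = 16 + 4*(1*(26269/132)) = 16 + 4*(26269/132) = 16 + 26269/33 = 26797/33 ≈ 812.03)
1/b = 1/(26797/33) = 33/26797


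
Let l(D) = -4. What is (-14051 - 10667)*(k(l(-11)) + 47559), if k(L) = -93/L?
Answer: -2352276111/2 ≈ -1.1761e+9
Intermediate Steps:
(-14051 - 10667)*(k(l(-11)) + 47559) = (-14051 - 10667)*(-93/(-4) + 47559) = -24718*(-93*(-1/4) + 47559) = -24718*(93/4 + 47559) = -24718*190329/4 = -2352276111/2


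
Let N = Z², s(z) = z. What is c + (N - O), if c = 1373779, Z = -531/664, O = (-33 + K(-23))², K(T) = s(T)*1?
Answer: 604311298089/440896 ≈ 1.3706e+6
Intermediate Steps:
K(T) = T (K(T) = T*1 = T)
O = 3136 (O = (-33 - 23)² = (-56)² = 3136)
Z = -531/664 (Z = -531*1/664 = -531/664 ≈ -0.79970)
N = 281961/440896 (N = (-531/664)² = 281961/440896 ≈ 0.63952)
c + (N - O) = 1373779 + (281961/440896 - 1*3136) = 1373779 + (281961/440896 - 3136) = 1373779 - 1382367895/440896 = 604311298089/440896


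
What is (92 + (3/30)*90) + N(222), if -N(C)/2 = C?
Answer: -343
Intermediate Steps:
N(C) = -2*C
(92 + (3/30)*90) + N(222) = (92 + (3/30)*90) - 2*222 = (92 + (3*(1/30))*90) - 444 = (92 + (1/10)*90) - 444 = (92 + 9) - 444 = 101 - 444 = -343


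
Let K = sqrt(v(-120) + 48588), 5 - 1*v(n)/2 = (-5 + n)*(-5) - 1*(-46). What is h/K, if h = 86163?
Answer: 2611*sqrt(11814)/716 ≈ 396.36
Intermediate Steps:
v(n) = -132 + 10*n (v(n) = 10 - 2*((-5 + n)*(-5) - 1*(-46)) = 10 - 2*((25 - 5*n) + 46) = 10 - 2*(71 - 5*n) = 10 + (-142 + 10*n) = -132 + 10*n)
K = 2*sqrt(11814) (K = sqrt((-132 + 10*(-120)) + 48588) = sqrt((-132 - 1200) + 48588) = sqrt(-1332 + 48588) = sqrt(47256) = 2*sqrt(11814) ≈ 217.38)
h/K = 86163/((2*sqrt(11814))) = 86163*(sqrt(11814)/23628) = 2611*sqrt(11814)/716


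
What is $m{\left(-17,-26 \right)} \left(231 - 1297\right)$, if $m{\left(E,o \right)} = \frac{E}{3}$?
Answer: $\frac{18122}{3} \approx 6040.7$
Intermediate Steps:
$m{\left(E,o \right)} = \frac{E}{3}$ ($m{\left(E,o \right)} = E \frac{1}{3} = \frac{E}{3}$)
$m{\left(-17,-26 \right)} \left(231 - 1297\right) = \frac{1}{3} \left(-17\right) \left(231 - 1297\right) = \left(- \frac{17}{3}\right) \left(-1066\right) = \frac{18122}{3}$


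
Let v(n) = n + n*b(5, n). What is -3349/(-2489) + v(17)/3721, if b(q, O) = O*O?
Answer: 24732399/9261569 ≈ 2.6704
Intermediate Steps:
b(q, O) = O²
v(n) = n + n³ (v(n) = n + n*n² = n + n³)
-3349/(-2489) + v(17)/3721 = -3349/(-2489) + (17 + 17³)/3721 = -3349*(-1/2489) + (17 + 4913)*(1/3721) = 3349/2489 + 4930*(1/3721) = 3349/2489 + 4930/3721 = 24732399/9261569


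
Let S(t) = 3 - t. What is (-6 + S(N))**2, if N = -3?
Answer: 0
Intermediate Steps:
(-6 + S(N))**2 = (-6 + (3 - 1*(-3)))**2 = (-6 + (3 + 3))**2 = (-6 + 6)**2 = 0**2 = 0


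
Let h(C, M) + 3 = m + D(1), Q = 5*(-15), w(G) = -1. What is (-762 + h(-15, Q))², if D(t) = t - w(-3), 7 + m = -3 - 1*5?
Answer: 605284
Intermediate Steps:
m = -15 (m = -7 + (-3 - 1*5) = -7 + (-3 - 5) = -7 - 8 = -15)
Q = -75
D(t) = 1 + t (D(t) = t - 1*(-1) = t + 1 = 1 + t)
h(C, M) = -16 (h(C, M) = -3 + (-15 + (1 + 1)) = -3 + (-15 + 2) = -3 - 13 = -16)
(-762 + h(-15, Q))² = (-762 - 16)² = (-778)² = 605284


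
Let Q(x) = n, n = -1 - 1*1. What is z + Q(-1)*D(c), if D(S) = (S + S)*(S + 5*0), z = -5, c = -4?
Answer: -69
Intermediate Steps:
D(S) = 2*S**2 (D(S) = (2*S)*(S + 0) = (2*S)*S = 2*S**2)
n = -2 (n = -1 - 1 = -2)
Q(x) = -2
z + Q(-1)*D(c) = -5 - 4*(-4)**2 = -5 - 4*16 = -5 - 2*32 = -5 - 64 = -69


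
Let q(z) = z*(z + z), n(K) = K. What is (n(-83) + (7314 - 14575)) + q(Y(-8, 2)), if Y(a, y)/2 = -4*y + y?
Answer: -7056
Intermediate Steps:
Y(a, y) = -6*y (Y(a, y) = 2*(-4*y + y) = 2*(-3*y) = -6*y)
q(z) = 2*z**2 (q(z) = z*(2*z) = 2*z**2)
(n(-83) + (7314 - 14575)) + q(Y(-8, 2)) = (-83 + (7314 - 14575)) + 2*(-6*2)**2 = (-83 - 7261) + 2*(-12)**2 = -7344 + 2*144 = -7344 + 288 = -7056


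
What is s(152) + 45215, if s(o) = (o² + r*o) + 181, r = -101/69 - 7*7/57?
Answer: 4702132/69 ≈ 68147.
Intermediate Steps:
r = -3046/1311 (r = -101*1/69 - 49*1/57 = -101/69 - 49/57 = -3046/1311 ≈ -2.3234)
s(o) = 181 + o² - 3046*o/1311 (s(o) = (o² - 3046*o/1311) + 181 = 181 + o² - 3046*o/1311)
s(152) + 45215 = (181 + 152² - 3046/1311*152) + 45215 = (181 + 23104 - 24368/69) + 45215 = 1582297/69 + 45215 = 4702132/69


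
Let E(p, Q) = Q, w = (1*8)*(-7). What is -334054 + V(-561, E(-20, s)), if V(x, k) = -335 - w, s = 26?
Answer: -334333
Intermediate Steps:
w = -56 (w = 8*(-7) = -56)
V(x, k) = -279 (V(x, k) = -335 - 1*(-56) = -335 + 56 = -279)
-334054 + V(-561, E(-20, s)) = -334054 - 279 = -334333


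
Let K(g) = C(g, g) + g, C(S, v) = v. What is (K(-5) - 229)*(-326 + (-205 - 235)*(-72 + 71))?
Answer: -27246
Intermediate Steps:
K(g) = 2*g (K(g) = g + g = 2*g)
(K(-5) - 229)*(-326 + (-205 - 235)*(-72 + 71)) = (2*(-5) - 229)*(-326 + (-205 - 235)*(-72 + 71)) = (-10 - 229)*(-326 - 440*(-1)) = -239*(-326 + 440) = -239*114 = -27246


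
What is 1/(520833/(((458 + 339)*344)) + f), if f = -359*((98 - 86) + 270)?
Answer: -274168/27755699151 ≈ -9.8779e-6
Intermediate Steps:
f = -101238 (f = -359*(12 + 270) = -359*282 = -101238)
1/(520833/(((458 + 339)*344)) + f) = 1/(520833/(((458 + 339)*344)) - 101238) = 1/(520833/((797*344)) - 101238) = 1/(520833/274168 - 101238) = 1/(-27755699151/274168) = -274168/27755699151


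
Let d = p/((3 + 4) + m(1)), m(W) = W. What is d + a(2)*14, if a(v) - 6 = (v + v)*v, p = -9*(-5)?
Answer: 1613/8 ≈ 201.63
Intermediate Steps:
p = 45
a(v) = 6 + 2*v² (a(v) = 6 + (v + v)*v = 6 + (2*v)*v = 6 + 2*v²)
d = 45/8 (d = 45/((3 + 4) + 1) = 45/(7 + 1) = 45/8 ≈ 5.6250)
d + a(2)*14 = 45/8 + (6 + 2*2²)*14 = 45/8 + (6 + 2*4)*14 = 45/8 + (6 + 8)*14 = 45/8 + 14*14 = 45/8 + 196 = 1613/8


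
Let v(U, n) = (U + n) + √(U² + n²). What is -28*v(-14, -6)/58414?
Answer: 280/29207 - 28*√58/29207 ≈ 0.0022857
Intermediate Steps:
v(U, n) = U + n + √(U² + n²)
-28*v(-14, -6)/58414 = -28*(-14 - 6 + √((-14)² + (-6)²))/58414 = -28*(-14 - 6 + √(196 + 36))*(1/58414) = -28*(-14 - 6 + √232)*(1/58414) = -28*(-14 - 6 + 2*√58)*(1/58414) = -28*(-20 + 2*√58)*(1/58414) = (560 - 56*√58)*(1/58414) = 280/29207 - 28*√58/29207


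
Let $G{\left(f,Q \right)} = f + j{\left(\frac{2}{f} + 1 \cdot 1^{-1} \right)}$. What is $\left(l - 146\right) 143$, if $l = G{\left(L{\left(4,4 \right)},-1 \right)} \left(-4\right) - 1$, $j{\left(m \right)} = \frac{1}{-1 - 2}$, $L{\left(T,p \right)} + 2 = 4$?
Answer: $- \frac{65923}{3} \approx -21974.0$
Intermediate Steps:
$L{\left(T,p \right)} = 2$ ($L{\left(T,p \right)} = -2 + 4 = 2$)
$j{\left(m \right)} = - \frac{1}{3}$ ($j{\left(m \right)} = \frac{1}{-3} = - \frac{1}{3}$)
$G{\left(f,Q \right)} = - \frac{1}{3} + f$ ($G{\left(f,Q \right)} = f - \frac{1}{3} = - \frac{1}{3} + f$)
$l = - \frac{23}{3}$ ($l = \left(- \frac{1}{3} + 2\right) \left(-4\right) - 1 = \frac{5}{3} \left(-4\right) - 1 = - \frac{20}{3} - 1 = - \frac{23}{3} \approx -7.6667$)
$\left(l - 146\right) 143 = \left(- \frac{23}{3} - 146\right) 143 = \left(- \frac{461}{3}\right) 143 = - \frac{65923}{3}$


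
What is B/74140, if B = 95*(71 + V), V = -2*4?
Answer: 1197/14828 ≈ 0.080726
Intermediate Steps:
V = -8
B = 5985 (B = 95*(71 - 8) = 95*63 = 5985)
B/74140 = 5985/74140 = 5985*(1/74140) = 1197/14828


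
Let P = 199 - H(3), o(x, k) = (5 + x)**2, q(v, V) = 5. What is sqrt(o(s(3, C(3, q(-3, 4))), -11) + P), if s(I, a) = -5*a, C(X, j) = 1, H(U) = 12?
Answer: sqrt(187) ≈ 13.675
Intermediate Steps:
P = 187 (P = 199 - 1*12 = 199 - 12 = 187)
sqrt(o(s(3, C(3, q(-3, 4))), -11) + P) = sqrt((5 - 5*1)**2 + 187) = sqrt((5 - 5)**2 + 187) = sqrt(0**2 + 187) = sqrt(0 + 187) = sqrt(187)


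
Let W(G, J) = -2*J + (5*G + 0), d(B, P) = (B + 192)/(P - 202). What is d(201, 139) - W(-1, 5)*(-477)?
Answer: -150386/21 ≈ -7161.2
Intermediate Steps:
d(B, P) = (192 + B)/(-202 + P)
W(G, J) = -2*J + 5*G
d(201, 139) - W(-1, 5)*(-477) = (192 + 201)/(-202 + 139) - (-2*5 + 5*(-1))*(-477) = 393/(-63) - (-10 - 5)*(-477) = -1/63*393 - (-15)*(-477) = -131/21 - 1*7155 = -131/21 - 7155 = -150386/21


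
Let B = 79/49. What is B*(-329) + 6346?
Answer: 40709/7 ≈ 5815.6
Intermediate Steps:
B = 79/49 (B = 79*(1/49) = 79/49 ≈ 1.6122)
B*(-329) + 6346 = (79/49)*(-329) + 6346 = -3713/7 + 6346 = 40709/7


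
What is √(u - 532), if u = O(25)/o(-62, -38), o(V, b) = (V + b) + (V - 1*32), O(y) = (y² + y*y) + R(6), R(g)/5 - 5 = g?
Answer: I*√20275522/194 ≈ 23.21*I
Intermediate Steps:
R(g) = 25 + 5*g
O(y) = 55 + 2*y² (O(y) = (y² + y*y) + (25 + 5*6) = (y² + y²) + (25 + 30) = 2*y² + 55 = 55 + 2*y²)
o(V, b) = -32 + b + 2*V (o(V, b) = (V + b) + (V - 32) = (V + b) + (-32 + V) = -32 + b + 2*V)
u = -1305/194 (u = (55 + 2*25²)/(-32 - 38 + 2*(-62)) = (55 + 2*625)/(-32 - 38 - 124) = (55 + 1250)/(-194) = 1305*(-1/194) = -1305/194 ≈ -6.7268)
√(u - 532) = √(-1305/194 - 532) = √(-104513/194) = I*√20275522/194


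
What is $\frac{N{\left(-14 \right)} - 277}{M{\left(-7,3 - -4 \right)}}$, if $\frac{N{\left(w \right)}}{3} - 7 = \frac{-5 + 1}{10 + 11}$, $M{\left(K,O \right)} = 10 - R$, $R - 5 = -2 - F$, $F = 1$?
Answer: $- \frac{449}{14} \approx -32.071$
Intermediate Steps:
$R = 2$ ($R = 5 - 3 = 2$)
$M{\left(K,O \right)} = 8$ ($M{\left(K,O \right)} = 10 - 2 = 8$)
$N{\left(w \right)} = \frac{143}{7}$ ($N{\left(w \right)} = 21 + 3 \frac{-5 + 1}{10 + 11} = 21 + 3 \left(- \frac{4}{21}\right) = 21 - \frac{4}{7} = \frac{143}{7}$)
$\frac{N{\left(-14 \right)} - 277}{M{\left(-7,3 - -4 \right)}} = \frac{\frac{143}{7} - 277}{8} = \frac{1}{8} \left(- \frac{1796}{7}\right) = - \frac{449}{14}$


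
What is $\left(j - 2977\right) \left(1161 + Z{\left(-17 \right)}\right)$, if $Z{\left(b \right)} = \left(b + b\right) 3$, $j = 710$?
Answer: $-2400753$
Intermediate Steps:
$Z{\left(b \right)} = 6 b$ ($Z{\left(b \right)} = 2 b 3 = 6 b$)
$\left(j - 2977\right) \left(1161 + Z{\left(-17 \right)}\right) = \left(710 - 2977\right) \left(1161 + 6 \left(-17\right)\right) = - 2267 \left(1161 - 102\right) = \left(-2267\right) 1059 = -2400753$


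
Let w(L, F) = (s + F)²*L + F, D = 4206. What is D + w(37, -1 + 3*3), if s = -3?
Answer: 5139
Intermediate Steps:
w(L, F) = F + L*(-3 + F)² (w(L, F) = (-3 + F)²*L + F = L*(-3 + F)² + F = F + L*(-3 + F)²)
D + w(37, -1 + 3*3) = 4206 + ((-1 + 3*3) + 37*(-3 + (-1 + 3*3))²) = 4206 + ((-1 + 9) + 37*(-3 + (-1 + 9))²) = 4206 + (8 + 37*(-3 + 8)²) = 4206 + (8 + 37*5²) = 4206 + (8 + 37*25) = 4206 + (8 + 925) = 4206 + 933 = 5139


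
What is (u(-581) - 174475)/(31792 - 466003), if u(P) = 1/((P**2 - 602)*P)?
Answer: 34157525406026/85006867826769 ≈ 0.40182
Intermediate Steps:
u(P) = 1/(P*(-602 + P**2)) (u(P) = 1/((-602 + P**2)*P) = 1/(P*(-602 + P**2)))
(u(-581) - 174475)/(31792 - 466003) = (1/((-581)*(-602 + (-581)**2)) - 174475)/(31792 - 466003) = (-1/(581*(-602 + 337561)) - 174475)/(-434211) = (-1/581/336959 - 174475)*(-1/434211) = (-1/581*1/336959 - 174475)*(-1/434211) = (-1/195773179 - 174475)*(-1/434211) = -34157525406026/195773179*(-1/434211) = 34157525406026/85006867826769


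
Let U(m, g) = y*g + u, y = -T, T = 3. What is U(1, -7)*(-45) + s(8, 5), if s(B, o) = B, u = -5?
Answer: -712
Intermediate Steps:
y = -3 (y = -1*3 = -3)
U(m, g) = -5 - 3*g (U(m, g) = -3*g - 5 = -5 - 3*g)
U(1, -7)*(-45) + s(8, 5) = (-5 - 3*(-7))*(-45) + 8 = (-5 + 21)*(-45) + 8 = 16*(-45) + 8 = -720 + 8 = -712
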